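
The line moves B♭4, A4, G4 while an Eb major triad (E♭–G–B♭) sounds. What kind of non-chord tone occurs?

A4 is a passing tone.

The harmony at that moment is E♭ major triad (E♭, G, B♭); A4 is not a chord tone.
It is approached by step down from B♭4 and left by step down to G4.
Step in, step out in the same direction — a passing tone.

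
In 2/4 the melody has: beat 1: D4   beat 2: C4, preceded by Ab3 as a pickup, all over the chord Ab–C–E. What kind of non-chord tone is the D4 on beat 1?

Appoggiatura.

The harmony at that moment is Ab augmented triad (Ab, C, E); D4 is not a chord tone.
It is approached by leap up from Ab3 and left by step down to C4.
Leap in, step out, metrically accented — an appoggiatura.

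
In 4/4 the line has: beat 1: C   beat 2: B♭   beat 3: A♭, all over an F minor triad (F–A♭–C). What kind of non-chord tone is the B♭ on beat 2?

Passing tone.

The harmony at that moment is F minor triad (F, A♭, C); B♭ is not a chord tone.
It is approached by step down from C and left by step down to A♭.
Step in, step out in the same direction — a passing tone.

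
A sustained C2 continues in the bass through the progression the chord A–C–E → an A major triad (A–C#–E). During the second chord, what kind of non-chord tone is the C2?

Pedal tone (pedal point).

The harmony at that moment is A major triad (A, C#, E); C2 is not a chord tone.
It is held over (the same pitch as the preceding C2) and then sustained as the same pitch into the next harmony.
Sustained through a change of harmony — a pedal tone.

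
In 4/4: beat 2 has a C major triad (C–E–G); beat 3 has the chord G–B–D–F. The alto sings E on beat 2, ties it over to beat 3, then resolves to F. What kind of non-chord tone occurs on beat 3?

The harmony at that moment is G dominant seventh chord (G, B, D, F); E is not a chord tone.
It is held over (the same pitch as the preceding E) and left by step up to F.
Held over from the previous chord and resolving up by step — a retardation.

Retardation.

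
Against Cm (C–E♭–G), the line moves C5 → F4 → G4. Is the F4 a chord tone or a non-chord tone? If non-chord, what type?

Non-chord tone — an appoggiatura.

The harmony at that moment is C minor triad (C, E♭, G); F4 is not a chord tone.
It is approached by leap down from C5 and left by step up to G4.
Leap in, step out — an appoggiatura.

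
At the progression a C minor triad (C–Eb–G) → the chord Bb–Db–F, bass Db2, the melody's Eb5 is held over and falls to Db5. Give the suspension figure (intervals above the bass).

At the second chord the bass is Db2. The suspended Eb5 lies a ninth above the bass; after resolving down by step to Db5, the interval above the bass becomes an octave.
Suspension figures are named by those two intervals: 9–8.

9–8 suspension.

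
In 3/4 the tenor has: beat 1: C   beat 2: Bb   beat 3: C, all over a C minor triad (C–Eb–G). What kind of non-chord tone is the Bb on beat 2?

The harmony at that moment is C minor triad (C, Eb, G); Bb is not a chord tone.
It is approached by step down from C and left by step up to C.
Step away and step back to the same note — a neighbor tone (lower neighbor).

Lower neighbor tone.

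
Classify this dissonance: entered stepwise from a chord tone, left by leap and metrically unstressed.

Approach: by step. Departure: by leap. Metric position: weak.
Step in, leap out, from a weak position — an escape tone (échappée). (It is the mirror image of the appoggiatura, which leaps in and steps out on a strong beat.)

Escape tone.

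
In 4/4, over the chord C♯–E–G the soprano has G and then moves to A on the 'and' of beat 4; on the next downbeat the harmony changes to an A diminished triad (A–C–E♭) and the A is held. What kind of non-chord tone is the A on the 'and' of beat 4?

The harmony at that moment is C♯ diminished triad (C♯, E, G); A is not a chord tone.
It is approached by step up from G and then sustained as the same pitch into the next harmony.
Arriving early and becoming a chord tone when the harmony changes — an anticipation.

Anticipation.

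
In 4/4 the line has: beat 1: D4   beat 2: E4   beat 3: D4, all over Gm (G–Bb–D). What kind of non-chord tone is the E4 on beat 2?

Upper neighbor tone.

The harmony at that moment is G minor triad (G, Bb, D); E4 is not a chord tone.
It is approached by step up from D4 and left by step down to D4.
Step away and step back to the same note — a neighbor tone (upper neighbor).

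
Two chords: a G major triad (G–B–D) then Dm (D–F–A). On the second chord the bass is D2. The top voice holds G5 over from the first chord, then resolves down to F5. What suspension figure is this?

At the second chord the bass is D2. The suspended G5 lies a fourth above the bass; after resolving down by step to F5, the interval above the bass becomes a third.
Suspension figures are named by those two intervals: 4–3.

4–3 suspension.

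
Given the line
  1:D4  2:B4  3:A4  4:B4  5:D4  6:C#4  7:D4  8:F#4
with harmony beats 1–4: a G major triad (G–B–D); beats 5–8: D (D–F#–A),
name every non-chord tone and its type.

The harmony at that moment is G major triad (G, B, D); A4 is not a chord tone.
It is approached by step down from B4 and left by step up to B4.
Step away and step back to the same note — a neighbor tone (lower neighbor).
The harmony at that moment is D major triad (D, F#, A); C#4 is not a chord tone.
It is approached by step down from D4 and left by step up to D4.
Step away and step back to the same note — a neighbor tone (lower neighbor).

A4 (beat 3) — neighbor tone; C#4 (beat 6) — neighbor tone.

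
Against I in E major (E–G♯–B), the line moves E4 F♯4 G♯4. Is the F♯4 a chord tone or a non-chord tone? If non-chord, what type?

Non-chord tone — a passing tone.

The harmony at that moment is E major triad (E, G♯, B); F♯4 is not a chord tone.
It is approached by step up from E4 and left by step up to G♯4.
Step in, step out in the same direction — a passing tone.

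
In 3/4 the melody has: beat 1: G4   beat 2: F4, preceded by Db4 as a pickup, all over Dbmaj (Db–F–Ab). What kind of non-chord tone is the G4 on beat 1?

Appoggiatura.

The harmony at that moment is Db major triad (Db, F, Ab); G4 is not a chord tone.
It is approached by leap up from Db4 and left by step down to F4.
Leap in, step out, metrically accented — an appoggiatura.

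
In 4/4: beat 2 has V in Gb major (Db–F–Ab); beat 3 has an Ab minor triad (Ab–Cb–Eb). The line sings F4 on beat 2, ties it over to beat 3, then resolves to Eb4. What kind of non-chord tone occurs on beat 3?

The harmony at that moment is Ab minor triad (Ab, Cb, Eb); F4 is not a chord tone.
It is held over (the same pitch as the preceding F4) and left by step down to Eb4.
Held over from the previous chord and resolving down by step — a suspension.

Suspension.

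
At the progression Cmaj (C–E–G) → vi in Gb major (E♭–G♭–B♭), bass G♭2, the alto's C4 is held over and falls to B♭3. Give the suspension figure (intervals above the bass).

4–3 suspension.

At the second chord the bass is G♭2. The suspended C4 lies a fourth above the bass; after resolving down by step to B♭3, the interval above the bass becomes a third.
Suspension figures are named by those two intervals: 4–3.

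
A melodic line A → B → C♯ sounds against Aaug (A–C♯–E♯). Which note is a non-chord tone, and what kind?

The harmony at that moment is A augmented triad (A, C♯, E♯); B is not a chord tone.
It is approached by step up from A and left by step up to C♯.
Step in, step out in the same direction — a passing tone.

B is a passing tone.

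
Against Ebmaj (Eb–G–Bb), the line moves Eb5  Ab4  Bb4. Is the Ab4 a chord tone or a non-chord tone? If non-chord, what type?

Non-chord tone — an appoggiatura.

The harmony at that moment is Eb major triad (Eb, G, Bb); Ab4 is not a chord tone.
It is approached by leap down from Eb5 and left by step up to Bb4.
Leap in, step out — an appoggiatura.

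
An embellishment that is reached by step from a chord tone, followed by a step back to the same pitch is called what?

Neighbor tone.

Approach: by step. Departure: by step in the opposite direction, back to the starting pitch.
Stepwise on both sides but reversing to return to the same chord tone — a neighbor tone. (Had it continued onward in the same direction it would be a passing tone instead.)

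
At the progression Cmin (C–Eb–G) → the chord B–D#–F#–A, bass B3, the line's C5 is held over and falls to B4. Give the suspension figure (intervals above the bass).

9–8 suspension.

At the second chord the bass is B3. The suspended C5 lies a ninth above the bass; after resolving down by step to B4, the interval above the bass becomes an octave.
Suspension figures are named by those two intervals: 9–8.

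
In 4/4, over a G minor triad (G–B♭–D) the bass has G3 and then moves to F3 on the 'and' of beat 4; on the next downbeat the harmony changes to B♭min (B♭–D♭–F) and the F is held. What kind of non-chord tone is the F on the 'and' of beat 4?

Anticipation.

The harmony at that moment is G minor triad (G, B♭, D); F3 is not a chord tone.
It is approached by step down from G3 and then sustained as the same pitch into the next harmony.
Arriving early and becoming a chord tone when the harmony changes — an anticipation.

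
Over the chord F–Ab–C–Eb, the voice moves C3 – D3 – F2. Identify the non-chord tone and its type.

The harmony at that moment is F minor seventh chord (F, Ab, C, Eb); D3 is not a chord tone.
It is approached by step up from C3 and left by leap down to F2.
Step in, leap out — an escape tone.

D3 is an escape tone.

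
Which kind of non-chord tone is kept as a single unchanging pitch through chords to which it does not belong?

Pedal tone.

Approach: none. Departure: none — a single pitch is sustained while the chords change around it, passing through harmonies that do not contain it.
No melodic motion at all; the dissonance is created entirely by the moving harmonies against the stationary note — a pedal tone (pedal point).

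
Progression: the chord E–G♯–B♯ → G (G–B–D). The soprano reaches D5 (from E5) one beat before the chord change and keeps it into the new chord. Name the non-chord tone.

The harmony at that moment is E augmented triad (E, G♯, B♯); D5 is not a chord tone.
It is approached by step down from E5 and then sustained as the same pitch into the next harmony.
Arriving early and becoming a chord tone when the harmony changes — an anticipation.

D5 is an anticipation.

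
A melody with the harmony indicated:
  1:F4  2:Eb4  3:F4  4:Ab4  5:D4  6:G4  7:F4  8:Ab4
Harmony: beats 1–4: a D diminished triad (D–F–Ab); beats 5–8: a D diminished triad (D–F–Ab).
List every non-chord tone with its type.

The harmony at that moment is D diminished triad (D, F, Ab); Eb4 is not a chord tone.
It is approached by step down from F4 and left by step up to F4.
Step away and step back to the same note — a neighbor tone (lower neighbor).
The harmony at that moment is D diminished triad (D, F, Ab); G4 is not a chord tone.
It is approached by leap up from D4 and left by step down to F4.
Leap in, step out — an appoggiatura.

Eb4 (beat 2) — neighbor tone; G4 (beat 6) — appoggiatura.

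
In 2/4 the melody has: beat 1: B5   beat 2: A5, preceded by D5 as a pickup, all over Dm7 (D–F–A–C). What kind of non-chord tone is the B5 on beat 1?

Appoggiatura.

The harmony at that moment is D minor seventh chord (D, F, A, C); B5 is not a chord tone.
It is approached by leap up from D5 and left by step down to A5.
Leap in, step out, metrically accented — an appoggiatura.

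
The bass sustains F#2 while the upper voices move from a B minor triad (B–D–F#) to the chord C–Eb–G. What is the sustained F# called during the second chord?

Pedal tone (pedal point).

The harmony at that moment is C minor triad (C, Eb, G); F#2 is not a chord tone.
It is held over (the same pitch as the preceding F#2) and then sustained as the same pitch into the next harmony.
Sustained through a change of harmony — a pedal tone.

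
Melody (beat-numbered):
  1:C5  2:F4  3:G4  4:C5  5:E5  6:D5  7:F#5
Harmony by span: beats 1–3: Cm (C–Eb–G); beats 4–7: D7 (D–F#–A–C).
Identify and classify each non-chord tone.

The harmony at that moment is C minor triad (C, Eb, G); F4 is not a chord tone.
It is approached by leap down from C5 and left by step up to G4.
Leap in, step out — an appoggiatura.
The harmony at that moment is D dominant seventh chord (D, F#, A, C); E5 is not a chord tone.
It is approached by leap up from C5 and left by step down to D5.
Leap in, step out — an appoggiatura.

F4 (beat 2) — appoggiatura; E5 (beat 5) — appoggiatura.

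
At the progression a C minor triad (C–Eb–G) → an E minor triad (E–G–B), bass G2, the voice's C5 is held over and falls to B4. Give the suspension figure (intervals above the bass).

4–3 suspension.

At the second chord the bass is G2. The suspended C5 lies a fourth above the bass; after resolving down by step to B4, the interval above the bass becomes a third.
Suspension figures are named by those two intervals: 4–3.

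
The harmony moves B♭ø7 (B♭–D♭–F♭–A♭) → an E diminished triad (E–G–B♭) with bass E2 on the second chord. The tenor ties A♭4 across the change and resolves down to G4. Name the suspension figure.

At the second chord the bass is E2. The suspended A♭4 lies a fourth above the bass; after resolving down by step to G4, the interval above the bass becomes a third.
Suspension figures are named by those two intervals: 4–3.

4–3 suspension.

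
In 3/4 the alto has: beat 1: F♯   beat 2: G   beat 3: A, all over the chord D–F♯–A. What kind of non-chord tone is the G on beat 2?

Passing tone.

The harmony at that moment is D major triad (D, F♯, A); G is not a chord tone.
It is approached by step up from F♯ and left by step up to A.
Step in, step out in the same direction — a passing tone.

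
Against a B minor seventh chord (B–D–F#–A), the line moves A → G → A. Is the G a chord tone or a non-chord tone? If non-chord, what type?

The harmony at that moment is B minor seventh chord (B, D, F#, A); G is not a chord tone.
It is approached by step down from A and left by step up to A.
Step away and step back to the same note — a neighbor tone (lower neighbor).

Non-chord tone — a neighbor tone.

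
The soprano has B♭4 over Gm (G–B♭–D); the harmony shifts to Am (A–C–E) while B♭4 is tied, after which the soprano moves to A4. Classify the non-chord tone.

B♭4 is a suspension.

The harmony at that moment is A minor triad (A, C, E); B♭4 is not a chord tone.
It is held over (the same pitch as the preceding B♭4) and left by step down to A4.
Held over from the previous chord and resolving down by step — a suspension.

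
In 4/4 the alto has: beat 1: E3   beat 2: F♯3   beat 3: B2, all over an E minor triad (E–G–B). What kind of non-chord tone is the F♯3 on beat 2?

The harmony at that moment is E minor triad (E, G, B); F♯3 is not a chord tone.
It is approached by step up from E3 and left by leap down to B2.
Step in, leap out, on a weak beat — an escape tone.

Escape tone.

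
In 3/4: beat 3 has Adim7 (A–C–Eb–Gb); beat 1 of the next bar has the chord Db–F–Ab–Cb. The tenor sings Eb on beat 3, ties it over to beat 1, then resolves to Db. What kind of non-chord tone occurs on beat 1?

The harmony at that moment is Db dominant seventh chord (Db, F, Ab, Cb); Eb is not a chord tone.
It is held over (the same pitch as the preceding Eb) and left by step down to Db.
Held over from the previous chord and resolving down by step — a suspension.

Suspension.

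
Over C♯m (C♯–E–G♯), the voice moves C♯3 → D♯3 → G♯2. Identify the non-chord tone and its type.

D♯3 is an escape tone.

The harmony at that moment is C♯ minor triad (C♯, E, G♯); D♯3 is not a chord tone.
It is approached by step up from C♯3 and left by leap down to G♯2.
Step in, leap out — an escape tone.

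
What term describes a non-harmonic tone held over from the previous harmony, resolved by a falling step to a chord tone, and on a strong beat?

Approach: by preparation — the pitch is first a chord tone, then held (tied or repeated) while the harmony changes under it. Departure: down by step. Metric position: strong.
A prepared dissonance that resolves downward by step — a suspension. (The same figure resolving upward would be a retardation.)

Suspension.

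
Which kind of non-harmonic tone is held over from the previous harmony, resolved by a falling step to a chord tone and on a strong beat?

Approach: by preparation — the pitch is first a chord tone, then held (tied or repeated) while the harmony changes under it. Departure: down by step. Metric position: strong.
A prepared dissonance that resolves downward by step — a suspension. (The same figure resolving upward would be a retardation.)

Suspension.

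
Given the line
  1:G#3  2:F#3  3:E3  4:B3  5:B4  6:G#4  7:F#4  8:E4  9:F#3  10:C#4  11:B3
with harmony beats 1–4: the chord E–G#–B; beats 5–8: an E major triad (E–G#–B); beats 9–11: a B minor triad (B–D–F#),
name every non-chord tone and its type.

F#3 (beat 2) — passing tone; F#4 (beat 7) — passing tone; C#4 (beat 10) — appoggiatura.

The harmony at that moment is E major triad (E, G#, B); F#3 is not a chord tone.
It is approached by step down from G#3 and left by step down to E3.
Step in, step out in the same direction — a passing tone.
The harmony at that moment is E major triad (E, G#, B); F#4 is not a chord tone.
It is approached by step down from G#4 and left by step down to E4.
Step in, step out in the same direction — a passing tone.
The harmony at that moment is B minor triad (B, D, F#); C#4 is not a chord tone.
It is approached by leap up from F#3 and left by step down to B3.
Leap in, step out — an appoggiatura.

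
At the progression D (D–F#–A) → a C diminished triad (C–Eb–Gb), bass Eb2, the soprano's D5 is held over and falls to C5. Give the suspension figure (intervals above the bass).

7–6 suspension.

At the second chord the bass is Eb2. The suspended D5 lies a seventh above the bass; after resolving down by step to C5, the interval above the bass becomes a sixth.
Suspension figures are named by those two intervals: 7–6.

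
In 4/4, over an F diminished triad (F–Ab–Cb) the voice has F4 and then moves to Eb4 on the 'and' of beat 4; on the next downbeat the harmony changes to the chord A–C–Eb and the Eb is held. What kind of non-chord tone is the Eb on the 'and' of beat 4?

Anticipation.

The harmony at that moment is F diminished triad (F, Ab, Cb); Eb4 is not a chord tone.
It is approached by step down from F4 and then sustained as the same pitch into the next harmony.
Arriving early and becoming a chord tone when the harmony changes — an anticipation.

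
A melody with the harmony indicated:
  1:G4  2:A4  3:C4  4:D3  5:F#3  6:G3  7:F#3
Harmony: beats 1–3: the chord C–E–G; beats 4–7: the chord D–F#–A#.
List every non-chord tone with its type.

The harmony at that moment is C major triad (C, E, G); A4 is not a chord tone.
It is approached by step up from G4 and left by leap down to C4.
Step in, leap out — an escape tone.
The harmony at that moment is D augmented triad (D, F#, A#); G3 is not a chord tone.
It is approached by step up from F#3 and left by step down to F#3.
Step away and step back to the same note — a neighbor tone (upper neighbor).

A4 (beat 2) — escape tone; G3 (beat 6) — neighbor tone.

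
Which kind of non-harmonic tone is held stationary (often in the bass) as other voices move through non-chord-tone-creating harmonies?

Approach: none. Departure: none — a single pitch is sustained while the chords change around it, passing through harmonies that do not contain it.
No melodic motion at all; the dissonance is created entirely by the moving harmonies against the stationary note — a pedal tone (pedal point).

Pedal tone.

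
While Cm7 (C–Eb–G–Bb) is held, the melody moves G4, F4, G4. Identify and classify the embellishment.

The harmony at that moment is C minor seventh chord (C, Eb, G, Bb); F4 is not a chord tone.
It is approached by step down from G4 and left by step up to G4.
Step away and step back to the same note — a neighbor tone (lower neighbor).

F4 is a neighbor tone.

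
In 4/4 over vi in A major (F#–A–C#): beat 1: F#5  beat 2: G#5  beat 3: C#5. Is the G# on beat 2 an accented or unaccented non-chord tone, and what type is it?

The harmony at that moment is F# minor triad (F#, A, C#); G#5 is not a chord tone.
It is approached by step up from F#5 and left by leap down to C#5.
Step in, leap out — an escape tone.
It falls on a weak beat, so it is unaccented.

Unaccented escape tone.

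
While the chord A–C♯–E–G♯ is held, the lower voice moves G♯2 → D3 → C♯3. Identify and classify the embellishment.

D3 is an appoggiatura.

The harmony at that moment is A major seventh chord (A, C♯, E, G♯); D3 is not a chord tone.
It is approached by leap up from G♯2 and left by step down to C♯3.
Leap in, step out — an appoggiatura.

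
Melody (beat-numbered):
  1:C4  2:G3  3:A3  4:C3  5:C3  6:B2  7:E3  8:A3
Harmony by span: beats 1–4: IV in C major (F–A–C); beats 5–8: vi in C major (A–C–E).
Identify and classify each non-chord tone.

G3 (beat 2) — appoggiatura; B2 (beat 6) — escape tone.

The harmony at that moment is F major triad (F, A, C); G3 is not a chord tone.
It is approached by leap down from C4 and left by step up to A3.
Leap in, step out — an appoggiatura.
The harmony at that moment is A minor triad (A, C, E); B2 is not a chord tone.
It is approached by step down from C3 and left by leap up to E3.
Step in, leap out — an escape tone.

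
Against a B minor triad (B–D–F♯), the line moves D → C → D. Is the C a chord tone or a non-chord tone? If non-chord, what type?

Non-chord tone — a neighbor tone.

The harmony at that moment is B minor triad (B, D, F♯); C is not a chord tone.
It is approached by step down from D and left by step up to D.
Step away and step back to the same note — a neighbor tone (lower neighbor).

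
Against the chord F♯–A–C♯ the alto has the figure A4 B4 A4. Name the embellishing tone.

The harmony at that moment is F♯ minor triad (F♯, A, C♯); B4 is not a chord tone.
It is approached by step up from A4 and left by step down to A4.
Step away and step back to the same note — a neighbor tone (upper neighbor).

B4 is a neighbor tone.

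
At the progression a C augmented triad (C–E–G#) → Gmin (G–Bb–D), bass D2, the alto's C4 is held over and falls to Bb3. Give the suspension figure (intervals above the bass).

At the second chord the bass is D2. The suspended C4 lies a seventh above the bass; after resolving down by step to Bb3, the interval above the bass becomes a sixth.
Suspension figures are named by those two intervals: 7–6.

7–6 suspension.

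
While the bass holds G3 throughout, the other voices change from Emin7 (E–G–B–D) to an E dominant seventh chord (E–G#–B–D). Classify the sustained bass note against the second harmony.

The harmony at that moment is E dominant seventh chord (E, G#, B, D); G3 is not a chord tone.
It is held over (the same pitch as the preceding G3) and then sustained as the same pitch into the next harmony.
Sustained through a change of harmony — a pedal tone.

Pedal tone (pedal point).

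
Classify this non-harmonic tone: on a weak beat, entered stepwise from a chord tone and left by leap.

Escape tone.

Approach: by step. Departure: by leap. Metric position: weak.
Step in, leap out, from a weak position — an escape tone (échappée). (It is the mirror image of the appoggiatura, which leaps in and steps out on a strong beat.)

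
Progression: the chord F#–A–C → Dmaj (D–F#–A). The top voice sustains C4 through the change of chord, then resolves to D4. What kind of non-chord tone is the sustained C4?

C4 is a retardation.

The harmony at that moment is D major triad (D, F#, A); C4 is not a chord tone.
It is held over (the same pitch as the preceding C4) and left by step up to D4.
Held over from the previous chord and resolving up by step — a retardation.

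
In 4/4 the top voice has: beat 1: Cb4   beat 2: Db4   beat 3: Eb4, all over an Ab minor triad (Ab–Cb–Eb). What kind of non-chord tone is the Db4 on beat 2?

The harmony at that moment is Ab minor triad (Ab, Cb, Eb); Db4 is not a chord tone.
It is approached by step up from Cb4 and left by step up to Eb4.
Step in, step out in the same direction — a passing tone.

Passing tone.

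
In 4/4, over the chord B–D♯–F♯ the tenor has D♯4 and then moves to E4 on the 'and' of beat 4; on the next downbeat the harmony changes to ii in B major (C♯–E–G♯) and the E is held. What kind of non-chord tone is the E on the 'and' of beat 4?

Anticipation.

The harmony at that moment is B major triad (B, D♯, F♯); E4 is not a chord tone.
It is approached by step up from D♯4 and then sustained as the same pitch into the next harmony.
Arriving early and becoming a chord tone when the harmony changes — an anticipation.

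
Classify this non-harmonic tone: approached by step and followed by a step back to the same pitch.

Neighbor tone.

Approach: by step. Departure: by step in the opposite direction, back to the starting pitch.
Stepwise on both sides but reversing to return to the same chord tone — a neighbor tone. (Had it continued onward in the same direction it would be a passing tone instead.)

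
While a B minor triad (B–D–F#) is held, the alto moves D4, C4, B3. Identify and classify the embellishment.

C4 is a passing tone.

The harmony at that moment is B minor triad (B, D, F#); C4 is not a chord tone.
It is approached by step down from D4 and left by step down to B3.
Step in, step out in the same direction — a passing tone.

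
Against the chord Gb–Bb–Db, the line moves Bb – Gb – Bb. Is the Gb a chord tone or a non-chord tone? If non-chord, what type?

Chord tone (the root of Gb major triad).

Gb major triad contains Gb, Bb, Db; Gb is the root, so it is a chord tone.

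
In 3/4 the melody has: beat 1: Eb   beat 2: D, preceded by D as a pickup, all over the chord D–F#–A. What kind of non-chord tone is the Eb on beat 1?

Upper neighbor tone.

The harmony at that moment is D major triad (D, F#, A); Eb is not a chord tone.
It is approached by step up from D and left by step down to D.
Step away and step back to the same note — a neighbor tone (upper neighbor).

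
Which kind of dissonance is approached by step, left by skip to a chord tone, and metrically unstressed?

Escape tone.

Approach: by step. Departure: by leap. Metric position: weak.
Step in, leap out, from a weak position — an escape tone (échappée). (It is the mirror image of the appoggiatura, which leaps in and steps out on a strong beat.)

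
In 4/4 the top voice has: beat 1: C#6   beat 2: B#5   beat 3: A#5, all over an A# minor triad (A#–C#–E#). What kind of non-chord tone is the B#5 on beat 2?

The harmony at that moment is A# minor triad (A#, C#, E#); B#5 is not a chord tone.
It is approached by step down from C#6 and left by step down to A#5.
Step in, step out in the same direction — a passing tone.

Passing tone.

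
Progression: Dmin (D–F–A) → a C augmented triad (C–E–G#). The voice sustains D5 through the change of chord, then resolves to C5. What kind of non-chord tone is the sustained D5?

D5 is a suspension.

The harmony at that moment is C augmented triad (C, E, G#); D5 is not a chord tone.
It is held over (the same pitch as the preceding D5) and left by step down to C5.
Held over from the previous chord and resolving down by step — a suspension.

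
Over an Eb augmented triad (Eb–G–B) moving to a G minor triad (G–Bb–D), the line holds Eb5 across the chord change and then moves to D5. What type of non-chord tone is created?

Eb5 is a suspension.

The harmony at that moment is G minor triad (G, Bb, D); Eb5 is not a chord tone.
It is held over (the same pitch as the preceding Eb5) and left by step down to D5.
Held over from the previous chord and resolving down by step — a suspension.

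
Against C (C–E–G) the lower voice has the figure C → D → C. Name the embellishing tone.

D is a neighbor tone.

The harmony at that moment is C major triad (C, E, G); D is not a chord tone.
It is approached by step up from C and left by step down to C.
Step away and step back to the same note — a neighbor tone (upper neighbor).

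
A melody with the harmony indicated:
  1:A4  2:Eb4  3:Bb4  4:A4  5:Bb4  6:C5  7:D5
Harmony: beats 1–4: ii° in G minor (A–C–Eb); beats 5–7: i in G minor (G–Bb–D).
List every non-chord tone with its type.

The harmony at that moment is A diminished triad (A, C, Eb); Bb4 is not a chord tone.
It is approached by leap up from Eb4 and left by step down to A4.
Leap in, step out — an appoggiatura.
The harmony at that moment is G minor triad (G, Bb, D); C5 is not a chord tone.
It is approached by step up from Bb4 and left by step up to D5.
Step in, step out in the same direction — a passing tone.

Bb4 (beat 3) — appoggiatura; C5 (beat 6) — passing tone.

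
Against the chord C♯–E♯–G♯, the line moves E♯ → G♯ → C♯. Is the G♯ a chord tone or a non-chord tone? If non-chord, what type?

C# major triad contains C♯, E♯, G♯; G♯ is the fifth, so it is a chord tone.

Chord tone (the fifth of C# major triad).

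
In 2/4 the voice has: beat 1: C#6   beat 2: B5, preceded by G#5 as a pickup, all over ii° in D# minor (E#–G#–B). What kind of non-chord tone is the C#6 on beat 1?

The harmony at that moment is E# diminished triad (E#, G#, B); C#6 is not a chord tone.
It is approached by leap up from G#5 and left by step down to B5.
Leap in, step out, metrically accented — an appoggiatura.

Appoggiatura.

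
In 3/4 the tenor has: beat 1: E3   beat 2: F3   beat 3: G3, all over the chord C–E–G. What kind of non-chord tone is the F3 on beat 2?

The harmony at that moment is C major triad (C, E, G); F3 is not a chord tone.
It is approached by step up from E3 and left by step up to G3.
Step in, step out in the same direction — a passing tone.

Passing tone.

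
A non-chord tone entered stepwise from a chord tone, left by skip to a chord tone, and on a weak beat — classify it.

Escape tone.

Approach: by step. Departure: by leap. Metric position: weak.
Step in, leap out, from a weak position — an escape tone (échappée). (It is the mirror image of the appoggiatura, which leaps in and steps out on a strong beat.)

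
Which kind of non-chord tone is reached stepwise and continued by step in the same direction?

Passing tone.

Approach: by step. Departure: by step, continuing in the same direction.
Stepwise on both sides with no change of direction means the note fills in the space between two different chord tones — a passing tone. (Had it turned back to its starting note it would be a neighbor tone instead.)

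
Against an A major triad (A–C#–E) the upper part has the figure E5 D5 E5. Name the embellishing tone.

The harmony at that moment is A major triad (A, C#, E); D5 is not a chord tone.
It is approached by step down from E5 and left by step up to E5.
Step away and step back to the same note — a neighbor tone (lower neighbor).

D5 is a neighbor tone.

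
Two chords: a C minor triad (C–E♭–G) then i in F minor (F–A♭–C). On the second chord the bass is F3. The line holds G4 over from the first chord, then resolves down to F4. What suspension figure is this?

At the second chord the bass is F3. The suspended G4 lies a ninth above the bass; after resolving down by step to F4, the interval above the bass becomes an octave.
Suspension figures are named by those two intervals: 9–8.

9–8 suspension.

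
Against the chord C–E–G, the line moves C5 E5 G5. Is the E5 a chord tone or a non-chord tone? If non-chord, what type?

Chord tone (the third of C major triad).

C major triad contains C, E, G; E is the third, so it is a chord tone.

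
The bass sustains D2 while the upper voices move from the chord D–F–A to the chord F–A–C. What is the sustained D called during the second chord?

The harmony at that moment is F major triad (F, A, C); D2 is not a chord tone.
It is held over (the same pitch as the preceding D2) and then sustained as the same pitch into the next harmony.
Sustained through a change of harmony — a pedal tone.

Pedal tone (pedal point).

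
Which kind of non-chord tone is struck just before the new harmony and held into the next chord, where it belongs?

Anticipation.

Approach: ahead of the chord change (typically by step), so it is dissonant against the current harmony. Departure: none — the same pitch is restated or held and is a chord tone of the new harmony.
Dissonant first, consonant once the harmony catches up: the note simply arrives early — an anticipation. (The reverse timing, consonant first and dissonant after the change, would be a suspension or retardation.)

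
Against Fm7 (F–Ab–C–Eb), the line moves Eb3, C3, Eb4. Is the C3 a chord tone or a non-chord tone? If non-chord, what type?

Chord tone (the fifth of F minor seventh chord).

F minor seventh chord contains F, Ab, C, Eb; C is the fifth, so it is a chord tone.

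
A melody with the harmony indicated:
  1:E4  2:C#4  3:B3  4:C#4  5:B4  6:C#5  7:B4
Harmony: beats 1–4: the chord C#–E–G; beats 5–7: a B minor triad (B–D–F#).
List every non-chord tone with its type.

The harmony at that moment is C# diminished triad (C#, E, G); B3 is not a chord tone.
It is approached by step down from C#4 and left by step up to C#4.
Step away and step back to the same note — a neighbor tone (lower neighbor).
The harmony at that moment is B minor triad (B, D, F#); C#5 is not a chord tone.
It is approached by step up from B4 and left by step down to B4.
Step away and step back to the same note — a neighbor tone (upper neighbor).

B3 (beat 3) — neighbor tone; C#5 (beat 6) — neighbor tone.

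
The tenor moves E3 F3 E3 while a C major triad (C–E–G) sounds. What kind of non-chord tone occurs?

The harmony at that moment is C major triad (C, E, G); F3 is not a chord tone.
It is approached by step up from E3 and left by step down to E3.
Step away and step back to the same note — a neighbor tone (upper neighbor).

F3 is a neighbor tone.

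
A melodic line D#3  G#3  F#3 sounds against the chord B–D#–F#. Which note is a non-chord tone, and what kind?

The harmony at that moment is B major triad (B, D#, F#); G#3 is not a chord tone.
It is approached by leap up from D#3 and left by step down to F#3.
Leap in, step out — an appoggiatura.

G#3 is an appoggiatura.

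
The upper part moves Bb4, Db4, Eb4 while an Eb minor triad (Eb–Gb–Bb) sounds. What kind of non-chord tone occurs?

Db4 is an appoggiatura.

The harmony at that moment is Eb minor triad (Eb, Gb, Bb); Db4 is not a chord tone.
It is approached by leap down from Bb4 and left by step up to Eb4.
Leap in, step out — an appoggiatura.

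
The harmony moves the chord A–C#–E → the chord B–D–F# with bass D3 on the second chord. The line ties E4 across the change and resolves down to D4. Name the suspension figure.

At the second chord the bass is D3. The suspended E4 lies a ninth above the bass; after resolving down by step to D4, the interval above the bass becomes an octave.
Suspension figures are named by those two intervals: 9–8.

9–8 suspension.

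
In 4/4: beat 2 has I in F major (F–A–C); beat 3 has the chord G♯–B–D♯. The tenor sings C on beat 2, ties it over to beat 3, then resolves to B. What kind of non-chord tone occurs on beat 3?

Suspension.

The harmony at that moment is G♯ minor triad (G♯, B, D♯); C is not a chord tone.
It is held over (the same pitch as the preceding C) and left by step down to B.
Held over from the previous chord and resolving down by step — a suspension.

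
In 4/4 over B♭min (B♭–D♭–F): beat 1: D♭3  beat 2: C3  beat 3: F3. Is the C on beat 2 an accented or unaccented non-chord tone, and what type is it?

The harmony at that moment is B♭ minor triad (B♭, D♭, F); C3 is not a chord tone.
It is approached by step down from D♭3 and left by leap up to F3.
Step in, leap out — an escape tone.
It falls on a weak beat, so it is unaccented.

Unaccented escape tone.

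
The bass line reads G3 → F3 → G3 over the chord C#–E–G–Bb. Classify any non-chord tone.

The harmony at that moment is C# diminished seventh chord (C#, E, G, Bb); F3 is not a chord tone.
It is approached by step down from G3 and left by step up to G3.
Step away and step back to the same note — a neighbor tone (lower neighbor).

F3 is a neighbor tone.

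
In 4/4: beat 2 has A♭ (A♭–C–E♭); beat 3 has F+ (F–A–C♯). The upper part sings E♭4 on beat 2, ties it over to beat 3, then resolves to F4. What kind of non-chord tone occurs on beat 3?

Retardation.

The harmony at that moment is F augmented triad (F, A, C♯); E♭4 is not a chord tone.
It is held over (the same pitch as the preceding E♭4) and left by step up to F4.
Held over from the previous chord and resolving up by step — a retardation.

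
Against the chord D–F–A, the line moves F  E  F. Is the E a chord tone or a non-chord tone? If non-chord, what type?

Non-chord tone — a neighbor tone.

The harmony at that moment is D minor triad (D, F, A); E is not a chord tone.
It is approached by step down from F and left by step up to F.
Step away and step back to the same note — a neighbor tone (lower neighbor).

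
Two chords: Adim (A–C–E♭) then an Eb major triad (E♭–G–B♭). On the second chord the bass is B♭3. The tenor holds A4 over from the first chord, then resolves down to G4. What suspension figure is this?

7–6 suspension.

At the second chord the bass is B♭3. The suspended A4 lies a seventh above the bass; after resolving down by step to G4, the interval above the bass becomes a sixth.
Suspension figures are named by those two intervals: 7–6.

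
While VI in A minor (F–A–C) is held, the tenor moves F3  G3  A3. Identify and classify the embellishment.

The harmony at that moment is F major triad (F, A, C); G3 is not a chord tone.
It is approached by step up from F3 and left by step up to A3.
Step in, step out in the same direction — a passing tone.

G3 is a passing tone.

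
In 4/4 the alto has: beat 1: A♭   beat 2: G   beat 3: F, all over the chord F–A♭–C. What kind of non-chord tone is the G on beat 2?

The harmony at that moment is F minor triad (F, A♭, C); G is not a chord tone.
It is approached by step down from A♭ and left by step down to F.
Step in, step out in the same direction — a passing tone.

Passing tone.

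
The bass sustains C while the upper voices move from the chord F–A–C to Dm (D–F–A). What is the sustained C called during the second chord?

Pedal tone (pedal point).

The harmony at that moment is D minor triad (D, F, A); C is not a chord tone.
It is held over (the same pitch as the preceding C) and then sustained as the same pitch into the next harmony.
Sustained through a change of harmony — a pedal tone.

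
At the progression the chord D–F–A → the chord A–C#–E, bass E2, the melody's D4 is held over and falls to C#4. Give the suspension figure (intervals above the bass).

At the second chord the bass is E2. The suspended D4 lies a seventh above the bass; after resolving down by step to C#4, the interval above the bass becomes a sixth.
Suspension figures are named by those two intervals: 7–6.

7–6 suspension.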